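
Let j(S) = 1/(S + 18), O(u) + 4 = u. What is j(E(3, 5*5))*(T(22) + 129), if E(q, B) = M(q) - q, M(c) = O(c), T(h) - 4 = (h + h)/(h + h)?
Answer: 67/7 ≈ 9.5714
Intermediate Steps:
O(u) = -4 + u
T(h) = 5 (T(h) = 4 + (h + h)/(h + h) = 4 + (2*h)/((2*h)) = 4 + (2*h)*(1/(2*h)) = 4 + 1 = 5)
M(c) = -4 + c
E(q, B) = -4 (E(q, B) = (-4 + q) - q = -4)
j(S) = 1/(18 + S)
j(E(3, 5*5))*(T(22) + 129) = (5 + 129)/(18 - 4) = 134/14 = (1/14)*134 = 67/7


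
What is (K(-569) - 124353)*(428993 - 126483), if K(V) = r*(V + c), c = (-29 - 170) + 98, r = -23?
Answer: -32956346930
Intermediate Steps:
c = -101 (c = -199 + 98 = -101)
K(V) = 2323 - 23*V (K(V) = -23*(V - 101) = -23*(-101 + V) = 2323 - 23*V)
(K(-569) - 124353)*(428993 - 126483) = ((2323 - 23*(-569)) - 124353)*(428993 - 126483) = ((2323 + 13087) - 124353)*302510 = (15410 - 124353)*302510 = -108943*302510 = -32956346930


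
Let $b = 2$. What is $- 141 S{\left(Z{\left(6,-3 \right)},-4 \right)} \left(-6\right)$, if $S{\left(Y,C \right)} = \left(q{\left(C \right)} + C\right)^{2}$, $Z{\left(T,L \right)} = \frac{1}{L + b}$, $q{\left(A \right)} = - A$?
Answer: $0$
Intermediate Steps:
$Z{\left(T,L \right)} = \frac{1}{2 + L}$ ($Z{\left(T,L \right)} = \frac{1}{L + 2} = \frac{1}{2 + L}$)
$S{\left(Y,C \right)} = 0$ ($S{\left(Y,C \right)} = \left(- C + C\right)^{2} = 0^{2} = 0$)
$- 141 S{\left(Z{\left(6,-3 \right)},-4 \right)} \left(-6\right) = - 141 \cdot 0 \left(-6\right) = \left(-141\right) 0 = 0$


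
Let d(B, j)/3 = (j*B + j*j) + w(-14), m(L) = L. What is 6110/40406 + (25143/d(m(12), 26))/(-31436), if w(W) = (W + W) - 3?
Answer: 3163381673/20958349764 ≈ 0.15094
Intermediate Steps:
w(W) = -3 + 2*W (w(W) = 2*W - 3 = -3 + 2*W)
d(B, j) = -93 + 3*j² + 3*B*j (d(B, j) = 3*((j*B + j*j) + (-3 + 2*(-14))) = 3*((B*j + j²) + (-3 - 28)) = 3*((j² + B*j) - 31) = 3*(-31 + j² + B*j) = -93 + 3*j² + 3*B*j)
6110/40406 + (25143/d(m(12), 26))/(-31436) = 6110/40406 + (25143/(-93 + 3*26² + 3*12*26))/(-31436) = 6110*(1/40406) + (25143/(-93 + 3*676 + 936))*(-1/31436) = 3055/20203 + (25143/(-93 + 2028 + 936))*(-1/31436) = 3055/20203 + (25143/2871)*(-1/31436) = 3055/20203 + (25143*(1/2871))*(-1/31436) = 3055/20203 + (289/33)*(-1/31436) = 3055/20203 - 289/1037388 = 3163381673/20958349764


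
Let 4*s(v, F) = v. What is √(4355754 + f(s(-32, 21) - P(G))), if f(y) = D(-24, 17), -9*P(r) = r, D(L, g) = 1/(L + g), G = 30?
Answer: √213431939/7 ≈ 2087.0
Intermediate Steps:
s(v, F) = v/4
P(r) = -r/9
f(y) = -⅐ (f(y) = 1/(-24 + 17) = 1/(-7) = -⅐)
√(4355754 + f(s(-32, 21) - P(G))) = √(4355754 - ⅐) = √(30490277/7) = √213431939/7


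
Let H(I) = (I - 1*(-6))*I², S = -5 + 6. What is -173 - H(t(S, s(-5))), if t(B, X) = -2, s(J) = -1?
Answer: -189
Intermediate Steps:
S = 1
H(I) = I²*(6 + I) (H(I) = (I + 6)*I² = (6 + I)*I² = I²*(6 + I))
-173 - H(t(S, s(-5))) = -173 - (-2)²*(6 - 2) = -173 - 4*4 = -173 - 1*16 = -173 - 16 = -189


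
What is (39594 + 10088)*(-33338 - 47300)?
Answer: -4006257116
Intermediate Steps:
(39594 + 10088)*(-33338 - 47300) = 49682*(-80638) = -4006257116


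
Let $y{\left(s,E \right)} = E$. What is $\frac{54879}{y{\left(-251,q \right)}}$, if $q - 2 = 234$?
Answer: $\frac{54879}{236} \approx 232.54$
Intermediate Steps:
$q = 236$ ($q = 2 + 234 = 236$)
$\frac{54879}{y{\left(-251,q \right)}} = \frac{54879}{236}$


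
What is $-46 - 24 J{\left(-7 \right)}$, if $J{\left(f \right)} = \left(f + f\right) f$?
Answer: $-2398$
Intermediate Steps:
$J{\left(f \right)} = 2 f^{2}$ ($J{\left(f \right)} = 2 f f = 2 f^{2}$)
$-46 - 24 J{\left(-7 \right)} = -46 - 24 \cdot 2 \left(-7\right)^{2} = -46 - 24 \cdot 2 \cdot 49 = -46 - 2352 = -2398$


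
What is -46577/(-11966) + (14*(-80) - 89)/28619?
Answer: 1318520269/342454954 ≈ 3.8502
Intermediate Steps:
-46577/(-11966) + (14*(-80) - 89)/28619 = -46577*(-1/11966) + (-1120 - 89)*(1/28619) = 46577/11966 - 1209*1/28619 = 46577/11966 - 1209/28619 = 1318520269/342454954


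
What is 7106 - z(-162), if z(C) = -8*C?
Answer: 5810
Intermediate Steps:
7106 - z(-162) = 7106 - (-8)*(-162) = 7106 - 1*1296 = 7106 - 1296 = 5810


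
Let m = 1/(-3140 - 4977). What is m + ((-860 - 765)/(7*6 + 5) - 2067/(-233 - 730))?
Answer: -3971192401/122461179 ≈ -32.428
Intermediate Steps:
m = -1/8117 (m = 1/(-8117) = -1/8117 ≈ -0.00012320)
m + ((-860 - 765)/(7*6 + 5) - 2067/(-233 - 730)) = -1/8117 + ((-860 - 765)/(7*6 + 5) - 2067/(-233 - 730)) = -1/8117 + (-1625/(42 + 5) - 2067/(-963)) = -1/8117 + (-1625/47 - 2067*(-1/963)) = -1/8117 + (-1625*1/47 + 689/321) = -1/8117 + (-1625/47 + 689/321) = -1/8117 - 489242/15087 = -3971192401/122461179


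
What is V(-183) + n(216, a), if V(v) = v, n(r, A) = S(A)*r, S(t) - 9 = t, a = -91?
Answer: -17895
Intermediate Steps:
S(t) = 9 + t
n(r, A) = r*(9 + A) (n(r, A) = (9 + A)*r = r*(9 + A))
V(-183) + n(216, a) = -183 + 216*(9 - 91) = -183 + 216*(-82) = -183 - 17712 = -17895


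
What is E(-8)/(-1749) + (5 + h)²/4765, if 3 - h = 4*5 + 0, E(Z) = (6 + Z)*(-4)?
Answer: 213736/8333985 ≈ 0.025646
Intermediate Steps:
E(Z) = -24 - 4*Z
h = -17 (h = 3 - (4*5 + 0) = 3 - (20 + 0) = 3 - 1*20 = 3 - 20 = -17)
E(-8)/(-1749) + (5 + h)²/4765 = (-24 - 4*(-8))/(-1749) + (5 - 17)²/4765 = (-24 + 32)*(-1/1749) + (-12)²*(1/4765) = 8*(-1/1749) + 144*(1/4765) = -8/1749 + 144/4765 = 213736/8333985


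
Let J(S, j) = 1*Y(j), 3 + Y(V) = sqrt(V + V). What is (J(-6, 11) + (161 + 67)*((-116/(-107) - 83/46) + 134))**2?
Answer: 5591593730531143/6056521 + 149553918*sqrt(22)/2461 ≈ 9.2352e+8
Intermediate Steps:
Y(V) = -3 + sqrt(2)*sqrt(V) (Y(V) = -3 + sqrt(V + V) = -3 + sqrt(2*V) = -3 + sqrt(2)*sqrt(V))
J(S, j) = -3 + sqrt(2)*sqrt(j) (J(S, j) = 1*(-3 + sqrt(2)*sqrt(j)) = -3 + sqrt(2)*sqrt(j))
(J(-6, 11) + (161 + 67)*((-116/(-107) - 83/46) + 134))**2 = ((-3 + sqrt(2)*sqrt(11)) + (161 + 67)*((-116/(-107) - 83/46) + 134))**2 = ((-3 + sqrt(22)) + 228*((-116*(-1/107) - 83*1/46) + 134))**2 = ((-3 + sqrt(22)) + 228*((116/107 - 83/46) + 134))**2 = ((-3 + sqrt(22)) + 228*(-3545/4922 + 134))**2 = ((-3 + sqrt(22)) + 228*(656003/4922))**2 = ((-3 + sqrt(22)) + 74784342/2461)**2 = (74776959/2461 + sqrt(22))**2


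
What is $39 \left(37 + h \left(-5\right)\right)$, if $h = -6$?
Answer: $2613$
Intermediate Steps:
$39 \left(37 + h \left(-5\right)\right) = 39 \left(37 - -30\right) = 39 \left(37 + 30\right) = 39 \cdot 67 = 2613$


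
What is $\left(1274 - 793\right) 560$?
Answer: $269360$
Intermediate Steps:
$\left(1274 - 793\right) 560 = 481 \cdot 560 = 269360$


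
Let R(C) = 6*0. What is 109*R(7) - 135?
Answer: -135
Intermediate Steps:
R(C) = 0
109*R(7) - 135 = 109*0 - 135 = 0 - 135 = -135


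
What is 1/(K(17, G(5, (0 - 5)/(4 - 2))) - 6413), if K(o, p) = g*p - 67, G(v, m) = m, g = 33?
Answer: -2/13125 ≈ -0.00015238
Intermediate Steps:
K(o, p) = -67 + 33*p (K(o, p) = 33*p - 67 = -67 + 33*p)
1/(K(17, G(5, (0 - 5)/(4 - 2))) - 6413) = 1/((-67 + 33*((0 - 5)/(4 - 2))) - 6413) = 1/((-67 + 33*(-5/2)) - 6413) = 1/((-67 - 165/2) - 6413) = 1/(-299/2 - 6413) = 1/(-13125/2) = -2/13125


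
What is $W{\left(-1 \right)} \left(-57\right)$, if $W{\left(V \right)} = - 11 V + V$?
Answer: $-570$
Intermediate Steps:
$W{\left(V \right)} = - 10 V$
$W{\left(-1 \right)} \left(-57\right) = \left(-10\right) \left(-1\right) \left(-57\right) = 10 \left(-57\right) = -570$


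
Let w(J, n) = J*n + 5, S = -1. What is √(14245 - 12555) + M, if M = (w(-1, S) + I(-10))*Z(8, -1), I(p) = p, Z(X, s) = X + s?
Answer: -28 + 13*√10 ≈ 13.110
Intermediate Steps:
w(J, n) = 5 + J*n
M = -28 (M = ((5 - 1*(-1)) - 10)*(8 - 1) = ((5 + 1) - 10)*7 = (6 - 10)*7 = -4*7 = -28)
√(14245 - 12555) + M = √(14245 - 12555) - 28 = √1690 - 28 = 13*√10 - 28 = -28 + 13*√10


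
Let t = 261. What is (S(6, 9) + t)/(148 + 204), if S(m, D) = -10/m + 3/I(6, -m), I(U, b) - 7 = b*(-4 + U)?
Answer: 3881/5280 ≈ 0.73504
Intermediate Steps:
I(U, b) = 7 + b*(-4 + U)
S(m, D) = -10/m + 3/(7 - 2*m) (S(m, D) = -10/m + 3/(7 - (-4)*m + 6*(-m)) = -10/m + 3/(7 + 4*m - 6*m) = -10/m + 3/(7 - 2*m))
(S(6, 9) + t)/(148 + 204) = ((-70 + 23*6)/(6*(7 - 2*6)) + 261)/(148 + 204) = ((-70 + 138)/(6*(7 - 12)) + 261)/352 = ((⅙)*68/(-5) + 261)*(1/352) = ((⅙)*(-⅕)*68 + 261)*(1/352) = (-34/15 + 261)*(1/352) = (3881/15)*(1/352) = 3881/5280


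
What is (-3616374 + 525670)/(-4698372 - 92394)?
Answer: 1545352/2395383 ≈ 0.64514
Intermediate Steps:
(-3616374 + 525670)/(-4698372 - 92394) = -3090704/(-4790766) = -3090704*(-1/4790766) = 1545352/2395383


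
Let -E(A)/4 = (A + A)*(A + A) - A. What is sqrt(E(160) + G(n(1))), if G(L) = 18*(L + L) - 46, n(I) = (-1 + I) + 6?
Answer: I*sqrt(408790) ≈ 639.37*I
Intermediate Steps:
n(I) = 5 + I
G(L) = -46 + 36*L (G(L) = 18*(2*L) - 46 = 36*L - 46 = -46 + 36*L)
E(A) = -16*A**2 + 4*A (E(A) = -4*((A + A)*(A + A) - A) = -4*((2*A)*(2*A) - A) = -4*(4*A**2 - A) = -4*(-A + 4*A**2) = -16*A**2 + 4*A)
sqrt(E(160) + G(n(1))) = sqrt(4*160*(1 - 4*160) + (-46 + 36*(5 + 1))) = sqrt(4*160*(1 - 640) + (-46 + 36*6)) = sqrt(4*160*(-639) + (-46 + 216)) = sqrt(-408960 + 170) = sqrt(-408790) = I*sqrt(408790)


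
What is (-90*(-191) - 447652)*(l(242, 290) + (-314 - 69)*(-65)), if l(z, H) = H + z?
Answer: -10945357274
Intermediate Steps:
(-90*(-191) - 447652)*(l(242, 290) + (-314 - 69)*(-65)) = (-90*(-191) - 447652)*((290 + 242) + (-314 - 69)*(-65)) = (17190 - 447652)*(532 - 383*(-65)) = -430462*(532 + 24895) = -430462*25427 = -10945357274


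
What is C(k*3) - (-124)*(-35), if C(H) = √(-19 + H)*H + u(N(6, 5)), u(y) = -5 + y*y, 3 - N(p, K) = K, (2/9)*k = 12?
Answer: -4341 + 162*√143 ≈ -2403.8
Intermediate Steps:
k = 54 (k = (9/2)*12 = 54)
N(p, K) = 3 - K
u(y) = -5 + y²
C(H) = -1 + H*√(-19 + H) (C(H) = √(-19 + H)*H + (-5 + (3 - 1*5)²) = H*√(-19 + H) + (-5 + (3 - 5)²) = H*√(-19 + H) + (-5 + (-2)²) = H*√(-19 + H) + (-5 + 4) = H*√(-19 + H) - 1 = -1 + H*√(-19 + H))
C(k*3) - (-124)*(-35) = (-1 + (54*3)*√(-19 + 54*3)) - (-124)*(-35) = (-1 + 162*√(-19 + 162)) - 1*4340 = (-1 + 162*√143) - 4340 = -4341 + 162*√143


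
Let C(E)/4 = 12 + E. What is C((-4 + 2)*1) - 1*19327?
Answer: -19287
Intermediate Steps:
C(E) = 48 + 4*E (C(E) = 4*(12 + E) = 48 + 4*E)
C((-4 + 2)*1) - 1*19327 = (48 + 4*((-4 + 2)*1)) - 1*19327 = (48 + 4*(-2*1)) - 19327 = (48 + 4*(-2)) - 19327 = (48 - 8) - 19327 = 40 - 19327 = -19287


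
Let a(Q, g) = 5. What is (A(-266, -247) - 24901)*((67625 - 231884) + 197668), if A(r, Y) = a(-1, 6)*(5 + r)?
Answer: -875516254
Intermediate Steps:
A(r, Y) = 25 + 5*r (A(r, Y) = 5*(5 + r) = 25 + 5*r)
(A(-266, -247) - 24901)*((67625 - 231884) + 197668) = ((25 + 5*(-266)) - 24901)*((67625 - 231884) + 197668) = ((25 - 1330) - 24901)*(-164259 + 197668) = (-1305 - 24901)*33409 = -26206*33409 = -875516254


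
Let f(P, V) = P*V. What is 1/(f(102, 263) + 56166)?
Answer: 1/82992 ≈ 1.2049e-5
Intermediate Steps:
1/(f(102, 263) + 56166) = 1/(102*263 + 56166) = 1/(26826 + 56166) = 1/82992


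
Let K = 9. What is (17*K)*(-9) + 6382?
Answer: 5005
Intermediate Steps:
(17*K)*(-9) + 6382 = (17*9)*(-9) + 6382 = 153*(-9) + 6382 = -1377 + 6382 = 5005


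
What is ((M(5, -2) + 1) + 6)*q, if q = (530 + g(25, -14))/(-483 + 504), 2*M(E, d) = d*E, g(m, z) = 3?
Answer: 1066/21 ≈ 50.762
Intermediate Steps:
M(E, d) = E*d/2 (M(E, d) = (d*E)/2 = (E*d)/2 = E*d/2)
q = 533/21 (q = (530 + 3)/(-483 + 504) = 533/21 ≈ 25.381)
((M(5, -2) + 1) + 6)*q = (((1/2)*5*(-2) + 1) + 6)*(533/21) = ((-5 + 1) + 6)*(533/21) = (-4 + 6)*(533/21) = 2*(533/21) = 1066/21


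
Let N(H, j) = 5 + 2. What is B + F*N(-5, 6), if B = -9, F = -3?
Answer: -30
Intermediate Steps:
N(H, j) = 7
B + F*N(-5, 6) = -9 - 3*7 = -9 - 21 = -30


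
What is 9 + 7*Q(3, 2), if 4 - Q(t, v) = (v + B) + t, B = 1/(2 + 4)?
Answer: 5/6 ≈ 0.83333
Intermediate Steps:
B = 1/6 ≈ 0.16667
Q(t, v) = 23/6 - t - v (Q(t, v) = 4 - ((v + 1/6) + t) = 4 - ((1/6 + v) + t) = 4 - (1/6 + t + v) = 4 + (-1/6 - t - v) = 23/6 - t - v)
9 + 7*Q(3, 2) = 9 + 7*(23/6 - 1*3 - 1*2) = 9 + 7*(23/6 - 3 - 2) = 9 + 7*(-7/6) = 9 - 49/6 = 5/6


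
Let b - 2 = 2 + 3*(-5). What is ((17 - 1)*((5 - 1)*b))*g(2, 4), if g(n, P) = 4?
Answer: -2816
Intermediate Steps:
b = -11 (b = 2 + (2 + 3*(-5)) = 2 + (2 - 15) = 2 - 13 = -11)
((17 - 1)*((5 - 1)*b))*g(2, 4) = ((17 - 1)*((5 - 1)*(-11)))*4 = (16*(4*(-11)))*4 = (16*(-44))*4 = -704*4 = -2816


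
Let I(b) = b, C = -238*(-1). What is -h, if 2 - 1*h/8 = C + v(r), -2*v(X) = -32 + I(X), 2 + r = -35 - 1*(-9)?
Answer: 2128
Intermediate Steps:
C = 238
r = -28 (r = -2 + (-35 - 1*(-9)) = -2 + (-35 + 9) = -2 - 26 = -28)
v(X) = 16 - X/2 (v(X) = -(-32 + X)/2 = 16 - X/2)
h = -2128 (h = 16 - 8*(238 + (16 - ½*(-28))) = 16 - 8*(238 + (16 + 14)) = 16 - 8*(238 + 30) = 16 - 8*268 = 16 - 2144 = -2128)
-h = -1*(-2128) = 2128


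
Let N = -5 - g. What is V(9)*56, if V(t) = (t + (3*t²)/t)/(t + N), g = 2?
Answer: 1008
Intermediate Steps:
N = -7 (N = -5 - 1*2 = -5 - 2 = -7)
V(t) = 4*t/(-7 + t) (V(t) = (t + (3*t²)/t)/(t - 7) = (t + 3*t)/(-7 + t) = (4*t)/(-7 + t) = 4*t/(-7 + t))
V(9)*56 = (4*9/(-7 + 9))*56 = (4*9/2)*56 = (4*9*(½))*56 = 18*56 = 1008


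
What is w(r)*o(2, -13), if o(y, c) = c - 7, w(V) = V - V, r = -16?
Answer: 0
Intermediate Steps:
w(V) = 0
o(y, c) = -7 + c
w(r)*o(2, -13) = 0*(-7 - 13) = 0*(-20) = 0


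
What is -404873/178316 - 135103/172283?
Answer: -93843761607/30720815428 ≈ -3.0547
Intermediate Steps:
-404873/178316 - 135103/172283 = -93843761607/30720815428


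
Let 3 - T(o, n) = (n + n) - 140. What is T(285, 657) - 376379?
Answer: -377550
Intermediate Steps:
T(o, n) = 143 - 2*n (T(o, n) = 3 - ((n + n) - 140) = 3 - (2*n - 140) = 3 - (-140 + 2*n) = 3 + (140 - 2*n) = 143 - 2*n)
T(285, 657) - 376379 = (143 - 2*657) - 376379 = (143 - 1314) - 376379 = -1171 - 376379 = -377550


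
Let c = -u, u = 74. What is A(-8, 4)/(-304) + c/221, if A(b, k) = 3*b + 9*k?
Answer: -6287/16796 ≈ -0.37432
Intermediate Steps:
c = -74 (c = -1*74 = -74)
A(-8, 4)/(-304) + c/221 = (3*(-8) + 9*4)/(-304) - 74/221 = (-24 + 36)*(-1/304) - 74*1/221 = 12*(-1/304) - 74/221 = -3/76 - 74/221 = -6287/16796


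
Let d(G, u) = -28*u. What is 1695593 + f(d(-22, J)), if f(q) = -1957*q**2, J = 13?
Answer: -257599079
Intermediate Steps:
1695593 + f(d(-22, J)) = 1695593 - 1957*(-28*13)**2 = 1695593 - 1957*(-364)**2 = 1695593 - 1957*132496 = 1695593 - 259294672 = -257599079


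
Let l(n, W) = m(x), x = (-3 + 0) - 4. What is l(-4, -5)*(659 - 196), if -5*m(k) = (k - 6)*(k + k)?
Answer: -84266/5 ≈ -16853.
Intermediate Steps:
x = -7 (x = -3 - 4 = -7)
m(k) = -2*k*(-6 + k)/5 (m(k) = -(k - 6)*(k + k)/5 = -(-6 + k)*2*k/5 = -2*k*(-6 + k)/5)
l(n, W) = -182/5 (l(n, W) = (2/5)*(-7)*(6 - 1*(-7)) = (2/5)*(-7)*(6 + 7) = (2/5)*(-7)*13 = -182/5)
l(-4, -5)*(659 - 196) = -182*(659 - 196)/5 = -182/5*463 = -84266/5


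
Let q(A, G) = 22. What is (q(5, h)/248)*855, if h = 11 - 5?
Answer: 9405/124 ≈ 75.847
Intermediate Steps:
h = 6
(q(5, h)/248)*855 = (22/248)*855 = (22*(1/248))*855 = (11/124)*855 = 9405/124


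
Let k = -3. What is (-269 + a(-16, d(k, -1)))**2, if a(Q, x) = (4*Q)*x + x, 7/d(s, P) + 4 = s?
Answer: 42436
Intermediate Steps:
d(s, P) = 7/(-4 + s)
a(Q, x) = x + 4*Q*x (a(Q, x) = 4*Q*x + x = x + 4*Q*x)
(-269 + a(-16, d(k, -1)))**2 = (-269 + (7/(-4 - 3))*(1 + 4*(-16)))**2 = (-269 + (7/(-7))*(1 - 64))**2 = (-269 + (7*(-1/7))*(-63))**2 = (-269 - 1*(-63))**2 = (-269 + 63)**2 = (-206)**2 = 42436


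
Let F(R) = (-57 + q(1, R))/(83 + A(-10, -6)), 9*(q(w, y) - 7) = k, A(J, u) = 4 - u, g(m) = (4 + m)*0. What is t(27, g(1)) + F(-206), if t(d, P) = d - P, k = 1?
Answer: 22150/837 ≈ 26.464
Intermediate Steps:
g(m) = 0
q(w, y) = 64/9 (q(w, y) = 7 + (1/9)*1 = 7 + 1/9 = 64/9)
F(R) = -449/837 (F(R) = (-57 + 64/9)/(83 + (4 - 1*(-6))) = -449/(9*(83 + (4 + 6))) = -449/(9*(83 + 10)) = -449/9/93 = -449/9*1/93 = -449/837)
t(27, g(1)) + F(-206) = (27 - 1*0) - 449/837 = (27 + 0) - 449/837 = 27 - 449/837 = 22150/837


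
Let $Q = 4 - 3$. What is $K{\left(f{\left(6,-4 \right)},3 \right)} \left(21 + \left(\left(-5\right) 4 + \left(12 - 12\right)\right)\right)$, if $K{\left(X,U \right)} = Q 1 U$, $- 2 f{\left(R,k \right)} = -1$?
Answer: $3$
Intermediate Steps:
$Q = 1$
$f{\left(R,k \right)} = \frac{1}{2}$ ($f{\left(R,k \right)} = \left(- \frac{1}{2}\right) \left(-1\right) = \frac{1}{2}$)
$K{\left(X,U \right)} = U$ ($K{\left(X,U \right)} = 1 \cdot 1 U = 1 U = U$)
$K{\left(f{\left(6,-4 \right)},3 \right)} \left(21 + \left(\left(-5\right) 4 + \left(12 - 12\right)\right)\right) = 3 \left(21 + \left(\left(-5\right) 4 + \left(12 - 12\right)\right)\right) = 3 \left(21 + \left(-20 + \left(12 - 12\right)\right)\right) = 3 \left(21 + \left(-20 + 0\right)\right) = 3 \left(21 - 20\right) = 3 \cdot 1 = 3$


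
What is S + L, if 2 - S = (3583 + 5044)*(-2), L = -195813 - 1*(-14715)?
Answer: -163842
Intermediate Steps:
L = -181098 (L = -195813 + 14715 = -181098)
S = 17256 (S = 2 - (3583 + 5044)*(-2) = 2 - 8627*(-2) = 2 - 1*(-17254) = 2 + 17254 = 17256)
S + L = 17256 - 181098 = -163842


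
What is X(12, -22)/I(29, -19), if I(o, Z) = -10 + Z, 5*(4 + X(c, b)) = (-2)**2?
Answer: 16/145 ≈ 0.11034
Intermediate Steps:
X(c, b) = -16/5 (X(c, b) = -4 + (1/5)*(-2)**2 = -4 + (1/5)*4 = -4 + 4/5 = -16/5)
X(12, -22)/I(29, -19) = -16/(5*(-10 - 19)) = -16/5/(-29) = -16/5*(-1/29) = 16/145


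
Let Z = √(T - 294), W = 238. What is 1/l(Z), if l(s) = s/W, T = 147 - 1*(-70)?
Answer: -34*I*√77/11 ≈ -27.123*I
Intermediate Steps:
T = 217 (T = 147 + 70 = 217)
Z = I*√77 (Z = √(217 - 294) = √(-77) = I*√77 ≈ 8.775*I)
l(s) = s/238
1/l(Z) = 1/((I*√77)/238) = 1/(I*√77/238) = -34*I*√77/11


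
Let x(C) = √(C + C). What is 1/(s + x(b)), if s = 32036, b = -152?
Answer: 8009/256576400 - I*√19/256576400 ≈ 3.1215e-5 - 1.6989e-8*I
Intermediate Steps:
x(C) = √2*√C (x(C) = √(2*C) = √2*√C)
1/(s + x(b)) = 1/(32036 + √2*√(-152)) = 1/(32036 + √2*(2*I*√38)) = 1/(32036 + 4*I*√19)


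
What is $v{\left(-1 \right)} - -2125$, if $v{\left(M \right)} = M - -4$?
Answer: $2128$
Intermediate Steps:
$v{\left(M \right)} = 4 + M$ ($v{\left(M \right)} = M + 4 = 4 + M$)
$v{\left(-1 \right)} - -2125 = \left(4 - 1\right) - -2125 = 3 + 2125 = 2128$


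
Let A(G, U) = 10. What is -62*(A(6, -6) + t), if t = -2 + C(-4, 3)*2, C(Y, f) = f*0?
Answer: -496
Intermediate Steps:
C(Y, f) = 0
t = -2 (t = -2 + 0*2 = -2 + 0 = -2)
-62*(A(6, -6) + t) = -62*(10 - 2) = -62*8 = -496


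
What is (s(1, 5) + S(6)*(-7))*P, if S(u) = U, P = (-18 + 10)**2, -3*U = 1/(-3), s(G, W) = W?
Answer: 2432/9 ≈ 270.22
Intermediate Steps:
U = 1/9 (U = -1/3/(-3) = -1/3*(-1/3) = 1/9 ≈ 0.11111)
P = 64 (P = (-8)**2 = 64)
S(u) = 1/9
(s(1, 5) + S(6)*(-7))*P = (5 + (1/9)*(-7))*64 = (5 - 7/9)*64 = (38/9)*64 = 2432/9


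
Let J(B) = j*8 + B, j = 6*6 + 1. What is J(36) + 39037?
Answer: 39369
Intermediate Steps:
j = 37 (j = 36 + 1 = 37)
J(B) = 296 + B (J(B) = 37*8 + B = 296 + B)
J(36) + 39037 = (296 + 36) + 39037 = 332 + 39037 = 39369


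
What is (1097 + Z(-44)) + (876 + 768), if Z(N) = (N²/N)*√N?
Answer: 2741 - 88*I*√11 ≈ 2741.0 - 291.86*I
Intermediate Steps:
Z(N) = N^(3/2) (Z(N) = N*√N = N^(3/2))
(1097 + Z(-44)) + (876 + 768) = (1097 + (-44)^(3/2)) + (876 + 768) = (1097 - 88*I*√11) + 1644 = 2741 - 88*I*√11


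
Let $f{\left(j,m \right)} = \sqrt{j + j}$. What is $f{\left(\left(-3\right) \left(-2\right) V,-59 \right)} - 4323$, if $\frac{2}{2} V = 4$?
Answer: $-4323 + 4 \sqrt{3} \approx -4316.1$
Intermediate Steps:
$V = 4$
$f{\left(j,m \right)} = \sqrt{2} \sqrt{j}$ ($f{\left(j,m \right)} = \sqrt{2 j} = \sqrt{2} \sqrt{j}$)
$f{\left(\left(-3\right) \left(-2\right) V,-59 \right)} - 4323 = \sqrt{2} \sqrt{\left(-3\right) \left(-2\right) 4} - 4323 = \sqrt{2} \sqrt{6 \cdot 4} - 4323 = \sqrt{2} \sqrt{24} - 4323 = \sqrt{2} \cdot 2 \sqrt{6} - 4323 = 4 \sqrt{3} - 4323 = -4323 + 4 \sqrt{3}$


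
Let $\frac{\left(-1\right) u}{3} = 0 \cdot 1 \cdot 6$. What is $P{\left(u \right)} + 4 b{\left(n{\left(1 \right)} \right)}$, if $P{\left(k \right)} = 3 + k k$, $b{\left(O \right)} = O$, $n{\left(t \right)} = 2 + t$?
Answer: $15$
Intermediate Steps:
$u = 0$ ($u = - 3 \cdot 0 \cdot 1 \cdot 6 = - 3 \cdot 0 \cdot 6 = \left(-3\right) 0 = 0$)
$P{\left(k \right)} = 3 + k^{2}$
$P{\left(u \right)} + 4 b{\left(n{\left(1 \right)} \right)} = \left(3 + 0^{2}\right) + 4 \left(2 + 1\right) = \left(3 + 0\right) + 4 \cdot 3 = 3 + 12 = 15$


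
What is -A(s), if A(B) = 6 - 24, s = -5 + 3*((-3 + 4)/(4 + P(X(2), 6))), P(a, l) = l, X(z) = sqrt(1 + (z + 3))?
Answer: 18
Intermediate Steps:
X(z) = sqrt(4 + z) (X(z) = sqrt(1 + (3 + z)) = sqrt(4 + z))
s = -47/10 (s = -5 + 3*((-3 + 4)/(4 + 6)) = -5 + 3*(1/10) = -5 + 3/10 = -47/10 ≈ -4.7000)
A(B) = -18
-A(s) = -1*(-18) = 18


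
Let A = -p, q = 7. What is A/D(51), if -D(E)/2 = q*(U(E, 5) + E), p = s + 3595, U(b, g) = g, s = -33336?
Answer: -29741/784 ≈ -37.935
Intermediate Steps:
p = -29741 (p = -33336 + 3595 = -29741)
D(E) = -70 - 14*E (D(E) = -14*(5 + E) = -2*(35 + 7*E) = -70 - 14*E)
A = 29741 (A = -1*(-29741) = 29741)
A/D(51) = 29741/(-70 - 14*51) = 29741/(-70 - 714) = 29741/(-784) = 29741*(-1/784) = -29741/784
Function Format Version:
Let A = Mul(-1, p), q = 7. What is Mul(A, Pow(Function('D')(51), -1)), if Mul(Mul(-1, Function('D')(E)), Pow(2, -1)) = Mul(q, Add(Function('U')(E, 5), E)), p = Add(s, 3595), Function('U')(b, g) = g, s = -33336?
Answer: Rational(-29741, 784) ≈ -37.935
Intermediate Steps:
p = -29741 (p = Add(-33336, 3595) = -29741)
Function('D')(E) = Add(-70, Mul(-14, E)) (Function('D')(E) = Mul(-2, Mul(7, Add(5, E))) = Mul(-2, Add(35, Mul(7, E))) = Add(-70, Mul(-14, E)))
A = 29741 (A = Mul(-1, -29741) = 29741)
Mul(A, Pow(Function('D')(51), -1)) = Mul(29741, Pow(Add(-70, Mul(-14, 51)), -1)) = Mul(29741, Pow(Add(-70, -714), -1)) = Mul(29741, Pow(-784, -1)) = Mul(29741, Rational(-1, 784)) = Rational(-29741, 784)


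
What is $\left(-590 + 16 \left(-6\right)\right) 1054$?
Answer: $-723044$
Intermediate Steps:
$\left(-590 + 16 \left(-6\right)\right) 1054 = \left(-590 - 96\right) 1054 = \left(-686\right) 1054 = -723044$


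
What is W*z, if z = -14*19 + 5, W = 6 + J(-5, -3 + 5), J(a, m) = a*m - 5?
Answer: 2349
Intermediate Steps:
J(a, m) = -5 + a*m
W = -9 (W = 6 + (-5 - 5*(-3 + 5)) = 6 + (-5 - 5*2) = 6 + (-5 - 10) = 6 - 15 = -9)
z = -261 (z = -266 + 5 = -261)
W*z = -9*(-261) = 2349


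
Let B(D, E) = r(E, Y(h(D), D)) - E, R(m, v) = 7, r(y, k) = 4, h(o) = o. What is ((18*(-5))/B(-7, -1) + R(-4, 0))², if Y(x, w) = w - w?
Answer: 121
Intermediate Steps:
Y(x, w) = 0
B(D, E) = 4 - E
((18*(-5))/B(-7, -1) + R(-4, 0))² = ((18*(-5))/(4 - 1*(-1)) + 7)² = (-90/(4 + 1) + 7)² = (-90/5 + 7)² = (-90*⅕ + 7)² = (-18 + 7)² = (-11)² = 121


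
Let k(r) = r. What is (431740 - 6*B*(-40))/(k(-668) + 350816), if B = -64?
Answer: 104095/87537 ≈ 1.1892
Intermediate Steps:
(431740 - 6*B*(-40))/(k(-668) + 350816) = (431740 - 6*(-64)*(-40))/(-668 + 350816) = (431740 + 384*(-40))/350148 = (431740 - 15360)*(1/350148) = 416380*(1/350148) = 104095/87537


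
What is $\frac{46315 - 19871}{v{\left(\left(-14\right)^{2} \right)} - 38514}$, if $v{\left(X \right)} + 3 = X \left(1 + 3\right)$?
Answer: $- \frac{26444}{37733} \approx -0.70082$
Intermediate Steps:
$v{\left(X \right)} = -3 + 4 X$ ($v{\left(X \right)} = -3 + X \left(1 + 3\right) = -3 + X 4 = -3 + 4 X$)
$\frac{46315 - 19871}{v{\left(\left(-14\right)^{2} \right)} - 38514} = \frac{46315 - 19871}{\left(-3 + 4 \left(-14\right)^{2}\right) - 38514} = \frac{26444}{\left(-3 + 4 \cdot 196\right) - 38514} = \frac{26444}{\left(-3 + 784\right) - 38514} = \frac{26444}{781 - 38514} = \frac{26444}{-37733} = 26444 \left(- \frac{1}{37733}\right) = - \frac{26444}{37733}$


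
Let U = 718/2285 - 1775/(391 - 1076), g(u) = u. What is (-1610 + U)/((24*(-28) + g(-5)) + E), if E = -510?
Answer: 503092909/371584415 ≈ 1.3539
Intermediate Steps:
U = 909541/313045 (U = 718*(1/2285) - 1775/(-685) = 718/2285 - 1775*(-1/685) = 718/2285 + 355/137 = 909541/313045 ≈ 2.9055)
(-1610 + U)/((24*(-28) + g(-5)) + E) = (-1610 + 909541/313045)/((24*(-28) - 5) - 510) = -503092909/(313045*((-672 - 5) - 510)) = -503092909/(313045*(-677 - 510)) = -503092909/313045/(-1187) = -503092909/313045*(-1/1187) = 503092909/371584415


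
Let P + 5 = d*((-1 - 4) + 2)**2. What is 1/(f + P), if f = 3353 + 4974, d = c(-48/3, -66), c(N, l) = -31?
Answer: 1/8043 ≈ 0.00012433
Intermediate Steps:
d = -31
P = -284 (P = -5 - 31*((-1 - 4) + 2)**2 = -5 - 31*(-5 + 2)**2 = -5 - 31*(-3)**2 = -5 - 31*9 = -5 - 279 = -284)
f = 8327
1/(f + P) = 1/(8327 - 284) = 1/8043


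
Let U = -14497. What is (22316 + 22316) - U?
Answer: 59129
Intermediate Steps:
(22316 + 22316) - U = (22316 + 22316) - 1*(-14497) = 44632 + 14497 = 59129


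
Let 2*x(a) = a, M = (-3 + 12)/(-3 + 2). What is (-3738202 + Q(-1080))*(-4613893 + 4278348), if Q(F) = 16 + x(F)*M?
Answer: 1252698872670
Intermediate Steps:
M = -9 (M = 9/(-1) = 9*(-1) = -9)
x(a) = a/2
Q(F) = 16 - 9*F/2 (Q(F) = 16 + (F/2)*(-9) = 16 - 9*F/2)
(-3738202 + Q(-1080))*(-4613893 + 4278348) = (-3738202 + (16 - 9/2*(-1080)))*(-4613893 + 4278348) = (-3738202 + (16 + 4860))*(-335545) = (-3738202 + 4876)*(-335545) = -3733326*(-335545) = 1252698872670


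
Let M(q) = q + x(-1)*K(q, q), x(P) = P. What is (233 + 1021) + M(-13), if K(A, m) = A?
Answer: 1254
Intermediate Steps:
M(q) = 0 (M(q) = q - q = 0)
(233 + 1021) + M(-13) = (233 + 1021) + 0 = 1254 + 0 = 1254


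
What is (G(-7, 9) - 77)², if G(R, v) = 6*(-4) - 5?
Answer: 11236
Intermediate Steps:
G(R, v) = -29 (G(R, v) = -24 - 5 = -29)
(G(-7, 9) - 77)² = (-29 - 77)² = (-106)² = 11236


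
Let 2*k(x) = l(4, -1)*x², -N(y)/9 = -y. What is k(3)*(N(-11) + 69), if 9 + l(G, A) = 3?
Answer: 810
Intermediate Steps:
N(y) = 9*y (N(y) = -(-9)*y = 9*y)
l(G, A) = -6 (l(G, A) = -9 + 3 = -6)
k(x) = -3*x² (k(x) = (-6*x²)/2 = -3*x²)
k(3)*(N(-11) + 69) = (-3*3²)*(9*(-11) + 69) = (-3*9)*(-99 + 69) = -27*(-30) = 810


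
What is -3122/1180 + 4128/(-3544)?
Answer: -995963/261370 ≈ -3.8105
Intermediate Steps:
-3122/1180 + 4128/(-3544) = -3122*1/1180 + 4128*(-1/3544) = -1561/590 - 516/443 = -995963/261370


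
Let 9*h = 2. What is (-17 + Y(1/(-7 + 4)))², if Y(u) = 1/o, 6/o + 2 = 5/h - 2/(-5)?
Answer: 657721/3600 ≈ 182.70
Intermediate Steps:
h = 2/9 (h = (⅑)*2 = 2/9 ≈ 0.22222)
o = 60/209 (o = 6/(-2 + (5/(2/9) - 2/(-5))) = 6/(-2 + (5*(9/2) - 2*(-⅕))) = 6/(-2 + (45/2 + ⅖)) = 6/(-2 + 229/10) = 6/(209/10) = 6*(10/209) = 60/209 ≈ 0.28708)
Y(u) = 209/60 (Y(u) = 1/(60/209) = 209/60)
(-17 + Y(1/(-7 + 4)))² = (-17 + 209/60)² = (-811/60)² = 657721/3600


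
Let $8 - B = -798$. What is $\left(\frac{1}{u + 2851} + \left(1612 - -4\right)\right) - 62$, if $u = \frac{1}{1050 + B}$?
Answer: $\frac{8222926034}{5291457} \approx 1554.0$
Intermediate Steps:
$B = 806$ ($B = 8 - -798 = 8 + 798 = 806$)
$u = \frac{1}{1856}$ ($u = \frac{1}{1050 + 806} = \frac{1}{1856} \approx 0.00053879$)
$\left(\frac{1}{u + 2851} + \left(1612 - -4\right)\right) - 62 = \left(\frac{1}{\frac{1}{1856} + 2851} + \left(1612 - -4\right)\right) - 62 = \left(\frac{1}{\frac{5291457}{1856}} + \left(1612 + 4\right)\right) - 62 = \left(\frac{1856}{5291457} + 1616\right) - 62 = \frac{8550996368}{5291457} - 62 = \frac{8222926034}{5291457}$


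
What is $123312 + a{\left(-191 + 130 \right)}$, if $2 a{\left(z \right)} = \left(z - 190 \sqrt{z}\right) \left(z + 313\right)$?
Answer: $115626 - 23940 i \sqrt{61} \approx 1.1563 \cdot 10^{5} - 1.8698 \cdot 10^{5} i$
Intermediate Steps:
$a{\left(z \right)} = \frac{\left(313 + z\right) \left(z - 190 \sqrt{z}\right)}{2}$ ($a{\left(z \right)} = \frac{\left(z - 190 \sqrt{z}\right) \left(z + 313\right)}{2} = \frac{\left(z - 190 \sqrt{z}\right) \left(313 + z\right)}{2} = \frac{\left(313 + z\right) \left(z - 190 \sqrt{z}\right)}{2}$)
$123312 + a{\left(-191 + 130 \right)} = 123312 - \left(95 \left(-191 + 130\right)^{\frac{3}{2}} + 29735 \sqrt{-191 + 130} - \frac{313 \left(-191 + 130\right)}{2} - \frac{\left(-191 + 130\right)^{2}}{2}\right) = 123312 + \left(\frac{\left(-61\right)^{2}}{2} - 29735 \sqrt{-61} - 95 \left(-61\right)^{\frac{3}{2}} + \frac{313}{2} \left(-61\right)\right) = 123312 - \left(7686 + 29735 i \sqrt{61} + 95 \left(-61\right) i \sqrt{61}\right) = 123312 + \left(\frac{3721}{2} - 29735 i \sqrt{61} + 5795 i \sqrt{61} - \frac{19093}{2}\right) = 123312 - \left(7686 + 23940 i \sqrt{61}\right) = 115626 - 23940 i \sqrt{61}$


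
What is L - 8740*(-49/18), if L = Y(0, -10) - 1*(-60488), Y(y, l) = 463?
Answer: 762689/9 ≈ 84743.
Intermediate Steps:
L = 60951 (L = 463 - 1*(-60488) = 463 + 60488 = 60951)
L - 8740*(-49/18) = 60951 - 8740*(-49/18) = 60951 - 8740*(-49*1/18) = 60951 - 8740*(-49)/18 = 60951 - 1*(-214130/9) = 60951 + 214130/9 = 762689/9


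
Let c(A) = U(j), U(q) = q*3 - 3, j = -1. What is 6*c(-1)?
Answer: -36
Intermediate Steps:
U(q) = -3 + 3*q (U(q) = 3*q - 3 = -3 + 3*q)
c(A) = -6 (c(A) = -3 + 3*(-1) = -3 - 3 = -6)
6*c(-1) = 6*(-6) = -36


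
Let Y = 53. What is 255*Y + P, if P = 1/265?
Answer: 3581476/265 ≈ 13515.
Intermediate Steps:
P = 1/265 ≈ 0.0037736
255*Y + P = 255*53 + 1/265 = 13515 + 1/265 = 3581476/265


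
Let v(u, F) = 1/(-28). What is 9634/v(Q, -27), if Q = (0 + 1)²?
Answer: -269752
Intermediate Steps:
Q = 1 (Q = 1² = 1)
v(u, F) = -1/28
9634/v(Q, -27) = 9634/(-1/28) = 9634*(-28) = -269752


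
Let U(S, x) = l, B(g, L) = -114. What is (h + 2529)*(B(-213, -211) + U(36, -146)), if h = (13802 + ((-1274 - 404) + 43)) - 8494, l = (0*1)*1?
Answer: -707028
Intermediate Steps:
l = 0 (l = 0*1 = 0)
U(S, x) = 0
h = 3673 (h = (13802 + (-1678 + 43)) - 8494 = (13802 - 1635) - 8494 = 12167 - 8494 = 3673)
(h + 2529)*(B(-213, -211) + U(36, -146)) = (3673 + 2529)*(-114 + 0) = 6202*(-114) = -707028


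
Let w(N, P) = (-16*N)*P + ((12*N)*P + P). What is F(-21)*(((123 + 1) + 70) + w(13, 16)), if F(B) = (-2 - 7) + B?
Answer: 18660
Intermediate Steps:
F(B) = -9 + B
w(N, P) = P - 4*N*P (w(N, P) = -16*N*P + (12*N*P + P) = -16*N*P + (P + 12*N*P) = P - 4*N*P)
F(-21)*(((123 + 1) + 70) + w(13, 16)) = (-9 - 21)*(((123 + 1) + 70) + 16*(1 - 4*13)) = -30*((124 + 70) + 16*(1 - 52)) = -30*(194 + 16*(-51)) = -30*(194 - 816) = -30*(-622) = 18660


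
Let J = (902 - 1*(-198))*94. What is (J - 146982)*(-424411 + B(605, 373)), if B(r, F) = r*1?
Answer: 18470313092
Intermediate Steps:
B(r, F) = r
J = 103400 (J = (902 + 198)*94 = 1100*94 = 103400)
(J - 146982)*(-424411 + B(605, 373)) = (103400 - 146982)*(-424411 + 605) = -43582*(-423806) = 18470313092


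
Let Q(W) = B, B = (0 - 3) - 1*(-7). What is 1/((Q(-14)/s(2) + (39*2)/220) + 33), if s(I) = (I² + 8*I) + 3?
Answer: 2530/84827 ≈ 0.029825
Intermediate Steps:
B = 4 (B = -3 + 7 = 4)
Q(W) = 4
s(I) = 3 + I² + 8*I
1/((Q(-14)/s(2) + (39*2)/220) + 33) = 1/((4/(3 + 2² + 8*2) + (39*2)/220) + 33) = 1/((4/(3 + 4 + 16) + 78*(1/220)) + 33) = 1/((4/23 + 39/110) + 33) = 1/(1337/2530 + 33) = 1/(84827/2530) = 2530/84827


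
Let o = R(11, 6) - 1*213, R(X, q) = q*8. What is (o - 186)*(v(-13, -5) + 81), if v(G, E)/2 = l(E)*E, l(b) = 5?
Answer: -10881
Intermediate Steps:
R(X, q) = 8*q
v(G, E) = 10*E (v(G, E) = 2*(5*E) = 10*E)
o = -165 (o = 8*6 - 1*213 = 48 - 213 = -165)
(o - 186)*(v(-13, -5) + 81) = (-165 - 186)*(10*(-5) + 81) = -351*(-50 + 81) = -351*31 = -10881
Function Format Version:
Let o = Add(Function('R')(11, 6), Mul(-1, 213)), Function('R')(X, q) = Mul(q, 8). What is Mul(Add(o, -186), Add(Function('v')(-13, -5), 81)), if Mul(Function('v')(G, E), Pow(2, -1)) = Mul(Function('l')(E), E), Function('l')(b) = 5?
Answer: -10881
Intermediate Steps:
Function('R')(X, q) = Mul(8, q)
Function('v')(G, E) = Mul(10, E) (Function('v')(G, E) = Mul(2, Mul(5, E)) = Mul(10, E))
o = -165 (o = Add(Mul(8, 6), Mul(-1, 213)) = Add(48, -213) = -165)
Mul(Add(o, -186), Add(Function('v')(-13, -5), 81)) = Mul(Add(-165, -186), Add(Mul(10, -5), 81)) = Mul(-351, Add(-50, 81)) = Mul(-351, 31) = -10881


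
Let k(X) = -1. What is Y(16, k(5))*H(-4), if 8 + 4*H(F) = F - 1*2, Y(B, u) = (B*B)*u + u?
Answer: 1799/2 ≈ 899.50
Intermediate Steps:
Y(B, u) = u + u*B**2 (Y(B, u) = B**2*u + u = u*B**2 + u = u + u*B**2)
H(F) = -5/2 + F/4 (H(F) = -2 + (F - 1*2)/4 = -2 + (F - 2)/4 = -2 + (-2 + F)/4 = -2 + (-1/2 + F/4) = -5/2 + F/4)
Y(16, k(5))*H(-4) = (-(1 + 16**2))*(-5/2 + (1/4)*(-4)) = (-(1 + 256))*(-5/2 - 1) = -1*257*(-7/2) = -257*(-7/2) = 1799/2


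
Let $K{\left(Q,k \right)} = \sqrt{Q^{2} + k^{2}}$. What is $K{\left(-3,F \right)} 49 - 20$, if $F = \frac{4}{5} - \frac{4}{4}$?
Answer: $-20 + \frac{49 \sqrt{226}}{5} \approx 127.33$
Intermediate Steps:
$F = - \frac{1}{5}$ ($F = 4 \cdot \frac{1}{5} - 1 = \frac{4}{5} - 1 = - \frac{1}{5} \approx -0.2$)
$K{\left(-3,F \right)} 49 - 20 = \sqrt{\left(-3\right)^{2} + \left(- \frac{1}{5}\right)^{2}} \cdot 49 - 20 = \sqrt{9 + \frac{1}{25}} \cdot 49 - 20 = \sqrt{\frac{226}{25}} \cdot 49 - 20 = \frac{\sqrt{226}}{5} \cdot 49 - 20 = \frac{49 \sqrt{226}}{5} - 20 = -20 + \frac{49 \sqrt{226}}{5}$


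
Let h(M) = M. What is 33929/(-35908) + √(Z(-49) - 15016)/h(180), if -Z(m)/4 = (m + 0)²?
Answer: -33929/35908 + I*√6155/90 ≈ -0.94489 + 0.87171*I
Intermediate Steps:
Z(m) = -4*m² (Z(m) = -4*(m + 0)² = -4*m²)
33929/(-35908) + √(Z(-49) - 15016)/h(180) = 33929/(-35908) + √(-4*(-49)² - 15016)/180 = 33929*(-1/35908) + √(-4*2401 - 15016)*(1/180) = -33929/35908 + √(-9604 - 15016)*(1/180) = -33929/35908 + √(-24620)*(1/180) = -33929/35908 + (2*I*√6155)*(1/180) = -33929/35908 + I*√6155/90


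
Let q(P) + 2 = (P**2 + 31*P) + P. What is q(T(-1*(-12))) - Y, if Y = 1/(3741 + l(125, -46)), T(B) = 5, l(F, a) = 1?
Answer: 684785/3742 ≈ 183.00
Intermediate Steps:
q(P) = -2 + P**2 + 32*P (q(P) = -2 + ((P**2 + 31*P) + P) = -2 + (P**2 + 32*P) = -2 + P**2 + 32*P)
Y = 1/3742 (Y = 1/(3741 + 1) = 1/3742 ≈ 0.00026724)
q(T(-1*(-12))) - Y = (-2 + 5**2 + 32*5) - 1*1/3742 = (-2 + 25 + 160) - 1/3742 = 183 - 1/3742 = 684785/3742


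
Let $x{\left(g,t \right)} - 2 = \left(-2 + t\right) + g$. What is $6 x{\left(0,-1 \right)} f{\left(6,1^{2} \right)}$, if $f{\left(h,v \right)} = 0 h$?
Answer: $0$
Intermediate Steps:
$x{\left(g,t \right)} = g + t$ ($x{\left(g,t \right)} = 2 + \left(\left(-2 + t\right) + g\right) = 2 + \left(-2 + g + t\right) = g + t$)
$f{\left(h,v \right)} = 0$
$6 x{\left(0,-1 \right)} f{\left(6,1^{2} \right)} = 6 \left(0 - 1\right) 0 = 6 \left(-1\right) 0 = \left(-6\right) 0 = 0$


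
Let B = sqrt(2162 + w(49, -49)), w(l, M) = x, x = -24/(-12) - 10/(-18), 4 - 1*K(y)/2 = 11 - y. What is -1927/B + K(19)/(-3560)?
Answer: -3/445 - 5781*sqrt(161)/1771 ≈ -41.426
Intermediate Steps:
K(y) = -14 + 2*y (K(y) = 8 - 2*(11 - y) = 8 + (-22 + 2*y) = -14 + 2*y)
x = 23/9 (x = -24*(-1/12) - 10*(-1/18) = 2 + 5/9 = 23/9 ≈ 2.5556)
w(l, M) = 23/9
B = 11*sqrt(161)/3 (B = sqrt(2162 + 23/9) = sqrt(19481/9) = 11*sqrt(161)/3 ≈ 46.525)
-1927/B + K(19)/(-3560) = -1927*3*sqrt(161)/1771 + (-14 + 2*19)/(-3560) = -5781*sqrt(161)/1771 + (-14 + 38)*(-1/3560) = -5781*sqrt(161)/1771 + 24*(-1/3560) = -5781*sqrt(161)/1771 - 3/445 = -3/445 - 5781*sqrt(161)/1771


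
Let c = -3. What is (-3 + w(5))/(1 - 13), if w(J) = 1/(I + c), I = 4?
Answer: ⅙ ≈ 0.16667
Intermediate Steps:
w(J) = 1 (w(J) = 1/(4 - 3) = 1/1 = 1)
(-3 + w(5))/(1 - 13) = (-3 + 1)/(1 - 13) = -2/(-12) = -2*(-1/12) = ⅙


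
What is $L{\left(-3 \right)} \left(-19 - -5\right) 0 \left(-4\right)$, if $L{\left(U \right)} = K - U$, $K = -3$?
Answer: $0$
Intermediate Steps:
$L{\left(U \right)} = -3 - U$
$L{\left(-3 \right)} \left(-19 - -5\right) 0 \left(-4\right) = \left(-3 - -3\right) \left(-19 - -5\right) 0 \left(-4\right) = \left(-3 + 3\right) \left(-19 + 5\right) 0 = 0 \left(-14\right) 0 = 0 \cdot 0 = 0$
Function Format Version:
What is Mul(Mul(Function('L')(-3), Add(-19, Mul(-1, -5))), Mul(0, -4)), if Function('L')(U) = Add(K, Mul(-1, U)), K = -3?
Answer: 0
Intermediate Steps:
Function('L')(U) = Add(-3, Mul(-1, U))
Mul(Mul(Function('L')(-3), Add(-19, Mul(-1, -5))), Mul(0, -4)) = Mul(Mul(Add(-3, Mul(-1, -3)), Add(-19, Mul(-1, -5))), Mul(0, -4)) = Mul(Mul(Add(-3, 3), Add(-19, 5)), 0) = Mul(Mul(0, -14), 0) = Mul(0, 0) = 0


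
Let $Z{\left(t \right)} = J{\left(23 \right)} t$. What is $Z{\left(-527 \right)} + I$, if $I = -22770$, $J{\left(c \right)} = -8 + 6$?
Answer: $-21716$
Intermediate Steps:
$J{\left(c \right)} = -2$
$Z{\left(t \right)} = - 2 t$
$Z{\left(-527 \right)} + I = \left(-2\right) \left(-527\right) - 22770 = 1054 - 22770 = -21716$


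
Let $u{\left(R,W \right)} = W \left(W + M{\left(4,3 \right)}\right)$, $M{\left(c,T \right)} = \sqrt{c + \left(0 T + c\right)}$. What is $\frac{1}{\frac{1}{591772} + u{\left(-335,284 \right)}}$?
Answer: $\frac{28245255328901276}{2277923351812964803457} - \frac{198910248790912 \sqrt{2}}{2277923351812964803457} \approx 1.2276 \cdot 10^{-5}$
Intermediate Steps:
$M{\left(c,T \right)} = \sqrt{2} \sqrt{c}$ ($M{\left(c,T \right)} = \sqrt{c + \left(0 + c\right)} = \sqrt{c + c} = \sqrt{2 c} = \sqrt{2} \sqrt{c}$)
$u{\left(R,W \right)} = W \left(W + 2 \sqrt{2}\right)$ ($u{\left(R,W \right)} = W \left(W + \sqrt{2} \sqrt{4}\right) = W \left(W + \sqrt{2} \cdot 2\right) = W \left(W + 2 \sqrt{2}\right)$)
$\frac{1}{\frac{1}{591772} + u{\left(-335,284 \right)}} = \frac{1}{\frac{1}{591772} + 284 \left(284 + 2 \sqrt{2}\right)} = \frac{1}{\frac{1}{591772} + \left(80656 + 568 \sqrt{2}\right)} = \frac{1}{\frac{47729962433}{591772} + 568 \sqrt{2}}$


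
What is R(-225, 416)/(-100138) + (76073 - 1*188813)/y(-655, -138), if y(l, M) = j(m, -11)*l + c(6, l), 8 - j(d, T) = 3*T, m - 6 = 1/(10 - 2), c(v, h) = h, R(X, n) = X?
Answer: 376524929/91826546 ≈ 4.1004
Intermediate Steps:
m = 49/8 (m = 6 + 1/(10 - 2) = 6 + 1/8 = 6 + ⅛ = 49/8 ≈ 6.1250)
j(d, T) = 8 - 3*T
y(l, M) = 42*l (y(l, M) = (8 - 3*(-11))*l + l = (8 + 33)*l + l = 41*l + l = 42*l)
R(-225, 416)/(-100138) + (76073 - 1*188813)/y(-655, -138) = -225/(-100138) + (76073 - 1*188813)/((42*(-655))) = -225*(-1/100138) + (76073 - 188813)/(-27510) = 225/100138 - 112740*(-1/27510) = 225/100138 + 3758/917 = 376524929/91826546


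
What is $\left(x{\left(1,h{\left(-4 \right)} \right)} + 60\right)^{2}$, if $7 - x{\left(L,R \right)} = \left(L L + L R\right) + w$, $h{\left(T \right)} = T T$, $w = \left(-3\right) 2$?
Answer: $3136$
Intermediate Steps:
$w = -6$
$h{\left(T \right)} = T^{2}$
$x{\left(L,R \right)} = 13 - L^{2} - L R$ ($x{\left(L,R \right)} = 7 - \left(\left(L L + L R\right) - 6\right) = 7 - \left(\left(L^{2} + L R\right) - 6\right) = 7 - \left(-6 + L^{2} + L R\right) = 13 - L^{2} - L R$)
$\left(x{\left(1,h{\left(-4 \right)} \right)} + 60\right)^{2} = \left(\left(13 - 1^{2} - 1 \left(-4\right)^{2}\right) + 60\right)^{2} = \left(\left(13 - 1 - 1 \cdot 16\right) + 60\right)^{2} = \left(\left(13 - 1 - 16\right) + 60\right)^{2} = \left(-4 + 60\right)^{2} = 56^{2} = 3136$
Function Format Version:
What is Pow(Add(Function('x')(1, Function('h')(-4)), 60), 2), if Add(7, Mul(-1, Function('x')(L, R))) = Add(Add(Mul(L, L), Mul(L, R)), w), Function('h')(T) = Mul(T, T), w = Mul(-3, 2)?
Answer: 3136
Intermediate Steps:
w = -6
Function('h')(T) = Pow(T, 2)
Function('x')(L, R) = Add(13, Mul(-1, Pow(L, 2)), Mul(-1, L, R)) (Function('x')(L, R) = Add(7, Mul(-1, Add(Add(Mul(L, L), Mul(L, R)), -6))) = Add(7, Mul(-1, Add(Add(Pow(L, 2), Mul(L, R)), -6))) = Add(7, Mul(-1, Add(-6, Pow(L, 2), Mul(L, R)))) = Add(7, Add(6, Mul(-1, Pow(L, 2)), Mul(-1, L, R))) = Add(13, Mul(-1, Pow(L, 2)), Mul(-1, L, R)))
Pow(Add(Function('x')(1, Function('h')(-4)), 60), 2) = Pow(Add(Add(13, Mul(-1, Pow(1, 2)), Mul(-1, 1, Pow(-4, 2))), 60), 2) = Pow(Add(Add(13, Mul(-1, 1), Mul(-1, 1, 16)), 60), 2) = Pow(Add(Add(13, -1, -16), 60), 2) = Pow(Add(-4, 60), 2) = Pow(56, 2) = 3136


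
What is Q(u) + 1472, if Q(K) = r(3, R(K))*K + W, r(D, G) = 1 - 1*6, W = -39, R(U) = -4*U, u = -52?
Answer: 1693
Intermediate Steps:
r(D, G) = -5 (r(D, G) = 1 - 6 = -5)
Q(K) = -39 - 5*K (Q(K) = -5*K - 39 = -39 - 5*K)
Q(u) + 1472 = (-39 - 5*(-52)) + 1472 = (-39 + 260) + 1472 = 221 + 1472 = 1693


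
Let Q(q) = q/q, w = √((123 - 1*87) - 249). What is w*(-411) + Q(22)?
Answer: 1 - 411*I*√213 ≈ 1.0 - 5998.3*I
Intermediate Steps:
w = I*√213 (w = √((123 - 87) - 249) = √(36 - 249) = √(-213) = I*√213 ≈ 14.595*I)
Q(q) = 1
w*(-411) + Q(22) = (I*√213)*(-411) + 1 = -411*I*√213 + 1 = 1 - 411*I*√213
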